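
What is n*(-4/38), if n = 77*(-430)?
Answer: 66220/19 ≈ 3485.3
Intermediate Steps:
n = -33110
n*(-4/38) = -(-132440)/38 = -33110*(-2/19) = 66220/19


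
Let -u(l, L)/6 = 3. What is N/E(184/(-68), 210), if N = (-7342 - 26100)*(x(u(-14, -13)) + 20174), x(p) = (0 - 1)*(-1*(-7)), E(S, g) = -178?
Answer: 337212407/89 ≈ 3.7889e+6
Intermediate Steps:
u(l, L) = -18 (u(l, L) = -6*3 = -18)
x(p) = -7 (x(p) = -1*7 = -7)
N = -674424814 (N = (-7342 - 26100)*(-7 + 20174) = -33442*20167 = -674424814)
N/E(184/(-68), 210) = -674424814/(-178) = -674424814*(-1/178) = 337212407/89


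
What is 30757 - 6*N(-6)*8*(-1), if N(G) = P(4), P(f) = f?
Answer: 30949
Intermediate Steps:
N(G) = 4
30757 - 6*N(-6)*8*(-1) = 30757 - 6*4*8*(-1) = 30757 - 24*(-8) = 30757 - 1*(-192) = 30757 + 192 = 30949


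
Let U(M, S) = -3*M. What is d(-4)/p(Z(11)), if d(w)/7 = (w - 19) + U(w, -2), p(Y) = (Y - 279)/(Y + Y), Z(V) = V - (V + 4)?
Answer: -616/283 ≈ -2.1767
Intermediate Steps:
Z(V) = -4 (Z(V) = V - (4 + V) = V + (-4 - V) = -4)
p(Y) = (-279 + Y)/(2*Y) (p(Y) = (-279 + Y)/((2*Y)) = (-279 + Y)*(1/(2*Y)) = (-279 + Y)/(2*Y))
d(w) = -133 - 14*w (d(w) = 7*((w - 19) - 3*w) = 7*((-19 + w) - 3*w) = 7*(-19 - 2*w) = -133 - 14*w)
d(-4)/p(Z(11)) = (-133 - 14*(-4))/(((½)*(-279 - 4)/(-4))) = (-133 + 56)/(((½)*(-¼)*(-283))) = -77/283/8 = -77*8/283 = -616/283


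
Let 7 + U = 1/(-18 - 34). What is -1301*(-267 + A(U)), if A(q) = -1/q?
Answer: 126721303/365 ≈ 3.4718e+5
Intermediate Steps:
U = -365/52 (U = -7 + 1/(-18 - 34) = -7 + 1/(-52) = -7 - 1/52 = -365/52 ≈ -7.0192)
-1301*(-267 + A(U)) = -1301*(-267 - 1/(-365/52)) = -1301*(-267 - 1*(-52/365)) = -1301*(-267 + 52/365) = -1301*(-97403/365) = 126721303/365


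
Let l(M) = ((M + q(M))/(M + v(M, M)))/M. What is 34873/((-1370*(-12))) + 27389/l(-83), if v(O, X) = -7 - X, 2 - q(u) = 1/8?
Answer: -2092856311103/10669560 ≈ -1.9615e+5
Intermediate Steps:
q(u) = 15/8 (q(u) = 2 - 1/8 = 2 - 1*⅛ = 2 - ⅛ = 15/8)
l(M) = (-15/56 - M/7)/M (l(M) = ((M + 15/8)/(M + (-7 - M)))/M = ((15/8 + M)/(-7))/M = ((15/8 + M)*(-⅐))/M = (-15/56 - M/7)/M)
34873/((-1370*(-12))) + 27389/l(-83) = 34873/((-1370*(-12))) + 27389/(((1/56)*(-15 - 8*(-83))/(-83))) = 34873/16440 + 27389/(((1/56)*(-1/83)*(-15 + 664))) = 34873*(1/16440) + 27389/(((1/56)*(-1/83)*649)) = 34873/16440 + 27389/(-649/4648) = 34873/16440 + 27389*(-4648/649) = 34873/16440 - 127304072/649 = -2092856311103/10669560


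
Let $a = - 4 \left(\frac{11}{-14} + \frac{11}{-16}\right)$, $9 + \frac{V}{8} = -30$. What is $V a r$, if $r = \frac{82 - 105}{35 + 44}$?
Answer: $\frac{296010}{553} \approx 535.28$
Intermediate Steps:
$V = -312$ ($V = -72 + 8 \left(-30\right) = -72 - 240 = -312$)
$r = - \frac{23}{79} \approx -0.29114$
$a = \frac{165}{28}$ ($a = - 4 \left(11 \left(- \frac{1}{14}\right) + 11 \left(- \frac{1}{16}\right)\right) = - 4 \left(- \frac{11}{14} - \frac{11}{16}\right) = \left(-4\right) \left(- \frac{165}{112}\right) = \frac{165}{28} \approx 5.8929$)
$V a r = \left(-312\right) \frac{165}{28} \left(- \frac{23}{79}\right) = \left(- \frac{12870}{7}\right) \left(- \frac{23}{79}\right) = \frac{296010}{553}$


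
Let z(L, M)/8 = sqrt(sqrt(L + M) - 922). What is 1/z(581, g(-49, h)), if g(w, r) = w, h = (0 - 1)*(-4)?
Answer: -I*sqrt(2)/(16*sqrt(461 - sqrt(133))) ≈ -0.0041691*I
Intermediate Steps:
h = 4 (h = -1*(-4) = 4)
z(L, M) = 8*sqrt(-922 + sqrt(L + M)) (z(L, M) = 8*sqrt(sqrt(L + M) - 922) = 8*sqrt(-922 + sqrt(L + M)))
1/z(581, g(-49, h)) = 1/(8*sqrt(-922 + sqrt(581 - 49))) = 1/(8*sqrt(-922 + sqrt(532))) = 1/(8*sqrt(-922 + 2*sqrt(133)))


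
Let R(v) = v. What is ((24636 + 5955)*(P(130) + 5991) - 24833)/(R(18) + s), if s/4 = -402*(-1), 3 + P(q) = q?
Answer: 187130905/1626 ≈ 1.1509e+5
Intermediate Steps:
P(q) = -3 + q
s = 1608 (s = 4*(-402*(-1)) = 4*402 = 1608)
((24636 + 5955)*(P(130) + 5991) - 24833)/(R(18) + s) = ((24636 + 5955)*((-3 + 130) + 5991) - 24833)/(18 + 1608) = (30591*(127 + 5991) - 24833)/1626 = (30591*6118 - 24833)*(1/1626) = (187155738 - 24833)*(1/1626) = 187130905*(1/1626) = 187130905/1626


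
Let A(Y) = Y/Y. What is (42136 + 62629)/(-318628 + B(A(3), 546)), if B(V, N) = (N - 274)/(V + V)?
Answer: -104765/318492 ≈ -0.32894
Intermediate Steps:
A(Y) = 1
B(V, N) = (-274 + N)/(2*V) (B(V, N) = (-274 + N)/((2*V)) = (-274 + N)*(1/(2*V)) = (-274 + N)/(2*V))
(42136 + 62629)/(-318628 + B(A(3), 546)) = (42136 + 62629)/(-318628 + (1/2)*(-274 + 546)/1) = 104765/(-318628 + (1/2)*1*272) = 104765/(-318628 + 136) = 104765/(-318492) = 104765*(-1/318492) = -104765/318492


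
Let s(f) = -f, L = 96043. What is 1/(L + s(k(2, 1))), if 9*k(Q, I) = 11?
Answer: 9/864376 ≈ 1.0412e-5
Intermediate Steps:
k(Q, I) = 11/9 (k(Q, I) = (⅑)*11 = 11/9)
1/(L + s(k(2, 1))) = 1/(96043 - 1*11/9) = 1/(96043 - 11/9) = 1/(864376/9) = 9/864376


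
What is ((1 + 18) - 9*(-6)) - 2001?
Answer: -1928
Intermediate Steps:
((1 + 18) - 9*(-6)) - 2001 = (19 + 54) - 2001 = 73 - 2001 = -1928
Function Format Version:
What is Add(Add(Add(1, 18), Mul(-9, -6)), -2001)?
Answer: -1928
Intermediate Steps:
Add(Add(Add(1, 18), Mul(-9, -6)), -2001) = Add(Add(19, 54), -2001) = Add(73, -2001) = -1928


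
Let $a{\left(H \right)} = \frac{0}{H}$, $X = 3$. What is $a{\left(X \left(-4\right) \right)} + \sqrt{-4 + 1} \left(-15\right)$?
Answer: $- 15 i \sqrt{3} \approx - 25.981 i$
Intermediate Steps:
$a{\left(H \right)} = 0$
$a{\left(X \left(-4\right) \right)} + \sqrt{-4 + 1} \left(-15\right) = 0 + \sqrt{-4 + 1} \left(-15\right) = 0 + \sqrt{-3} \left(-15\right) = 0 + i \sqrt{3} \left(-15\right) = 0 - 15 i \sqrt{3} = - 15 i \sqrt{3}$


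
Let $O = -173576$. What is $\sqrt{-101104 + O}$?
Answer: $6 i \sqrt{7630} \approx 524.1 i$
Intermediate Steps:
$\sqrt{-101104 + O} = \sqrt{-101104 - 173576} = \sqrt{-274680} = 6 i \sqrt{7630}$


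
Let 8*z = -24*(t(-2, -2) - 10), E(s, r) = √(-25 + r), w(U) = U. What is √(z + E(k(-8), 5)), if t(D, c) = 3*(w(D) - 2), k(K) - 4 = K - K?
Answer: √(66 + 2*I*√5) ≈ 8.1287 + 0.27508*I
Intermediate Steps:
k(K) = 4 (k(K) = 4 + (K - K) = 4 + 0 = 4)
t(D, c) = -6 + 3*D (t(D, c) = 3*(D - 2) = 3*(-2 + D) = -6 + 3*D)
z = 66 (z = (-24*((-6 + 3*(-2)) - 10))/8 = (-24*((-6 - 6) - 10))/8 = (-24*(-12 - 10))/8 = (-24*(-22))/8 = (⅛)*528 = 66)
√(z + E(k(-8), 5)) = √(66 + √(-25 + 5)) = √(66 + √(-20)) = √(66 + 2*I*√5)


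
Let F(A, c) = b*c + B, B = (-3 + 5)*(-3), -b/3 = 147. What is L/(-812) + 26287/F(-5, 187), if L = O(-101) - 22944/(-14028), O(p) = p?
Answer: -15372540175/78285680844 ≈ -0.19636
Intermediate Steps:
b = -441 (b = -3*147 = -441)
B = -6 (B = 2*(-3) = -6)
F(A, c) = -6 - 441*c (F(A, c) = -441*c - 6 = -6 - 441*c)
L = -116157/1169 (L = -101 - 22944/(-14028) = -101 - 22944*(-1/14028) = -101 + 1912/1169 = -116157/1169 ≈ -99.364)
L/(-812) + 26287/F(-5, 187) = -116157/1169/(-812) + 26287/(-6 - 441*187) = -116157/1169*(-1/812) + 26287/(-6 - 82467) = 116157/949228 + 26287/(-82473) = 116157/949228 + 26287*(-1/82473) = 116157/949228 - 26287/82473 = -15372540175/78285680844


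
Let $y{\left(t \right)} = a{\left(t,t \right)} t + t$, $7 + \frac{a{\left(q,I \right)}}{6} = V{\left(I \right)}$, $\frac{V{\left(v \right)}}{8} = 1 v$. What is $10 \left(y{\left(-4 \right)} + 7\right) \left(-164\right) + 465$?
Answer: $-1539495$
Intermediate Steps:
$V{\left(v \right)} = 8 v$ ($V{\left(v \right)} = 8 \cdot 1 v = 8 v$)
$a{\left(q,I \right)} = -42 + 48 I$ ($a{\left(q,I \right)} = -42 + 6 \cdot 8 I = -42 + 48 I$)
$y{\left(t \right)} = t + t \left(-42 + 48 t\right)$ ($y{\left(t \right)} = \left(-42 + 48 t\right) t + t = t \left(-42 + 48 t\right) + t = t + t \left(-42 + 48 t\right)$)
$10 \left(y{\left(-4 \right)} + 7\right) \left(-164\right) + 465 = 10 \left(- 4 \left(-41 + 48 \left(-4\right)\right) + 7\right) \left(-164\right) + 465 = 10 \left(- 4 \left(-41 - 192\right) + 7\right) \left(-164\right) + 465 = 10 \left(\left(-4\right) \left(-233\right) + 7\right) \left(-164\right) + 465 = 10 \left(932 + 7\right) \left(-164\right) + 465 = 10 \cdot 939 \left(-164\right) + 465 = 9390 \left(-164\right) + 465 = -1539960 + 465 = -1539495$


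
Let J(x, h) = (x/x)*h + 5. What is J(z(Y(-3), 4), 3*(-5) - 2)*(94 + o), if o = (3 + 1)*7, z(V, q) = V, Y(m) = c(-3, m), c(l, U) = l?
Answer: -1464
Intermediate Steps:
Y(m) = -3
o = 28 (o = 4*7 = 28)
J(x, h) = 5 + h (J(x, h) = 1*h + 5 = h + 5 = 5 + h)
J(z(Y(-3), 4), 3*(-5) - 2)*(94 + o) = (5 + (3*(-5) - 2))*(94 + 28) = (5 + (-15 - 2))*122 = (5 - 17)*122 = -12*122 = -1464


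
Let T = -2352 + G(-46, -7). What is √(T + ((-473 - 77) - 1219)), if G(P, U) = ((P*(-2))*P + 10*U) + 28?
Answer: I*√8395 ≈ 91.624*I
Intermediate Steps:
G(P, U) = 28 - 2*P² + 10*U (G(P, U) = ((-2*P)*P + 10*U) + 28 = (-2*P² + 10*U) + 28 = 28 - 2*P² + 10*U)
T = -6626 (T = -2352 + (28 - 2*(-46)² + 10*(-7)) = -2352 + (28 - 2*2116 - 70) = -2352 + (28 - 4232 - 70) = -2352 - 4274 = -6626)
√(T + ((-473 - 77) - 1219)) = √(-6626 + ((-473 - 77) - 1219)) = √(-6626 + (-550 - 1219)) = √(-6626 - 1769) = √(-8395) = I*√8395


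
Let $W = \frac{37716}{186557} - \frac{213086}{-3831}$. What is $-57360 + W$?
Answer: $- \frac{5850755313746}{102099981} \approx -57304.0$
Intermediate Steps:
$W = \frac{5699596414}{102099981}$ ($W = 37716 \cdot \frac{1}{186557} - - \frac{213086}{3831} = \frac{5388}{26651} + \frac{213086}{3831} = \frac{5699596414}{102099981} \approx 55.824$)
$-57360 + W = -57360 + \frac{5699596414}{102099981} = - \frac{5850755313746}{102099981}$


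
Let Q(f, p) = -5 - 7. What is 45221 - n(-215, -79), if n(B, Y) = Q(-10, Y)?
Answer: 45233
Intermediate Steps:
Q(f, p) = -12
n(B, Y) = -12
45221 - n(-215, -79) = 45221 - 1*(-12) = 45221 + 12 = 45233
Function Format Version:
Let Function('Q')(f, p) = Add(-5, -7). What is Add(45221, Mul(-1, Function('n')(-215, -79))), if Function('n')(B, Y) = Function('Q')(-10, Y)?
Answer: 45233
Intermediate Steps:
Function('Q')(f, p) = -12
Function('n')(B, Y) = -12
Add(45221, Mul(-1, Function('n')(-215, -79))) = Add(45221, Mul(-1, -12)) = Add(45221, 12) = 45233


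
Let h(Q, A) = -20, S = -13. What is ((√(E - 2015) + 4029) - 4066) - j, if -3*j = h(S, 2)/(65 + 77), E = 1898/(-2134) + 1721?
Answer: -7891/213 + I*√335728349/1067 ≈ -37.047 + 17.172*I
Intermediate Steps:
E = 1835358/1067 (E = 1898*(-1/2134) + 1721 = -949/1067 + 1721 = 1835358/1067 ≈ 1720.1)
j = 10/213 (j = -(-20)/(3*(65 + 77)) = -(-20)/(3*142) = -(-20)/426 = -⅓*(-10/71) = 10/213 ≈ 0.046948)
((√(E - 2015) + 4029) - 4066) - j = ((√(1835358/1067 - 2015) + 4029) - 4066) - 1*10/213 = ((√(-314647/1067) + 4029) - 4066) - 10/213 = ((I*√335728349/1067 + 4029) - 4066) - 10/213 = ((4029 + I*√335728349/1067) - 4066) - 10/213 = (-37 + I*√335728349/1067) - 10/213 = -7891/213 + I*√335728349/1067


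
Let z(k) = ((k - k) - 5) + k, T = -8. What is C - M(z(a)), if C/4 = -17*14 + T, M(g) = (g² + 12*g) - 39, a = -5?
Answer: -925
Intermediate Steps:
z(k) = -5 + k (z(k) = (0 - 5) + k = -5 + k)
M(g) = -39 + g² + 12*g
C = -984 (C = 4*(-17*14 - 8) = 4*(-238 - 8) = 4*(-246) = -984)
C - M(z(a)) = -984 - (-39 + (-5 - 5)² + 12*(-5 - 5)) = -984 - (-39 + (-10)² + 12*(-10)) = -984 - (-39 + 100 - 120) = -984 - 1*(-59) = -984 + 59 = -925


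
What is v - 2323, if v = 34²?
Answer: -1167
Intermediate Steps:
v = 1156
v - 2323 = 1156 - 2323 = -1167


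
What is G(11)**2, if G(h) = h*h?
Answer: 14641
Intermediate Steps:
G(h) = h**2
G(11)**2 = (11**2)**2 = 121**2 = 14641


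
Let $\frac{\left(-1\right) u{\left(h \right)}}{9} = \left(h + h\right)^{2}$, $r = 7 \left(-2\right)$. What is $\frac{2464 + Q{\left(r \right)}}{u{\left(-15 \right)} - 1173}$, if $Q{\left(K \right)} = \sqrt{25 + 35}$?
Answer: $- \frac{224}{843} - \frac{2 \sqrt{15}}{9273} \approx -0.26655$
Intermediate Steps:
$r = -14$
$Q{\left(K \right)} = 2 \sqrt{15}$ ($Q{\left(K \right)} = \sqrt{60} = 2 \sqrt{15}$)
$u{\left(h \right)} = - 36 h^{2}$ ($u{\left(h \right)} = - 9 \left(h + h\right)^{2} = - 9 \left(2 h\right)^{2} = - 9 \cdot 4 h^{2} = - 36 h^{2}$)
$\frac{2464 + Q{\left(r \right)}}{u{\left(-15 \right)} - 1173} = \frac{2464 + 2 \sqrt{15}}{- 36 \left(-15\right)^{2} - 1173} = \frac{2464 + 2 \sqrt{15}}{\left(-36\right) 225 - 1173} = \frac{2464 + 2 \sqrt{15}}{-8100 - 1173} = \frac{2464 + 2 \sqrt{15}}{-9273} = \left(2464 + 2 \sqrt{15}\right) \left(- \frac{1}{9273}\right) = - \frac{224}{843} - \frac{2 \sqrt{15}}{9273}$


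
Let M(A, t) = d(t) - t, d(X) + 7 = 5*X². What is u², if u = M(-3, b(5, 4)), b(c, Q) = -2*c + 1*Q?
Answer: 32041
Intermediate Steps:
b(c, Q) = Q - 2*c (b(c, Q) = -2*c + Q = Q - 2*c)
d(X) = -7 + 5*X²
M(A, t) = -7 - t + 5*t² (M(A, t) = (-7 + 5*t²) - t = -7 - t + 5*t²)
u = 179 (u = -7 - (4 - 2*5) + 5*(4 - 2*5)² = -7 - (4 - 10) + 5*(4 - 10)² = -7 - 1*(-6) + 5*(-6)² = -7 + 6 + 5*36 = -7 + 6 + 180 = 179)
u² = 179² = 32041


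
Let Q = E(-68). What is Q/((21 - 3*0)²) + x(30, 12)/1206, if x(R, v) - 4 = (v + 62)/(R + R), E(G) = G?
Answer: -265667/1772820 ≈ -0.14986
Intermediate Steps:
x(R, v) = 4 + (62 + v)/(2*R) (x(R, v) = 4 + (v + 62)/(R + R) = 4 + (62 + v)/((2*R)) = 4 + (62 + v)*(1/(2*R)) = 4 + (62 + v)/(2*R))
Q = -68
Q/((21 - 3*0)²) + x(30, 12)/1206 = -68/(21 - 3*0)² + ((½)*(62 + 12 + 8*30)/30)/1206 = -68/(21 + 0)² + ((½)*(1/30)*(62 + 12 + 240))*(1/1206) = -68/(21²) + ((½)*(1/30)*314)*(1/1206) = -68/441 + (157/30)*(1/1206) = -68*1/441 + 157/36180 = -68/441 + 157/36180 = -265667/1772820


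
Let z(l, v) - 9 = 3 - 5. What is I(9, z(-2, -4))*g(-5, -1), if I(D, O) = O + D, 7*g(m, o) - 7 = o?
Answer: 96/7 ≈ 13.714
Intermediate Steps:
g(m, o) = 1 + o/7
z(l, v) = 7 (z(l, v) = 9 + (3 - 5) = 9 - 2 = 7)
I(D, O) = D + O
I(9, z(-2, -4))*g(-5, -1) = (9 + 7)*(1 + (1/7)*(-1)) = 16*(1 - 1/7) = 16*(6/7) = 96/7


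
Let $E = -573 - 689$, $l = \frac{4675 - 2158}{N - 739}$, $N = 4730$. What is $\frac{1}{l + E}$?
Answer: $- \frac{3991}{5034125} \approx -0.00079279$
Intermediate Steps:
$l = \frac{2517}{3991}$ ($l = \frac{4675 - 2158}{4730 - 739} = \frac{2517}{3991} \approx 0.63067$)
$E = -1262$ ($E = -573 - 689 = -1262$)
$\frac{1}{l + E} = \frac{1}{\frac{2517}{3991} - 1262} = \frac{1}{- \frac{5034125}{3991}} = - \frac{3991}{5034125}$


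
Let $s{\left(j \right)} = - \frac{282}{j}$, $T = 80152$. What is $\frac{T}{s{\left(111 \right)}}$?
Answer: $- \frac{1482812}{47} \approx -31549.0$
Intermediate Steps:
$\frac{T}{s{\left(111 \right)}} = \frac{80152}{\left(-282\right) \frac{1}{111}} = \frac{80152}{- \frac{94}{37}} = 80152 \left(- \frac{37}{94}\right) = - \frac{1482812}{47}$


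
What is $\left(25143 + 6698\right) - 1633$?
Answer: $30208$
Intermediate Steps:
$\left(25143 + 6698\right) - 1633 = 31841 - 1633 = 30208$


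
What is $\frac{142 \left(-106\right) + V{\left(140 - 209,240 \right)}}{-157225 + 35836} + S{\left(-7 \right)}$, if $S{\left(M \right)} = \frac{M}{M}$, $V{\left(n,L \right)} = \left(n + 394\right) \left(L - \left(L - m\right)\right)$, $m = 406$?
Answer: $\frac{1497}{40463} \approx 0.036997$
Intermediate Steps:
$V{\left(n,L \right)} = 159964 + 406 n$ ($V{\left(n,L \right)} = \left(n + 394\right) \left(L - \left(-406 + L\right)\right) = \left(394 + n\right) 406 = 159964 + 406 n$)
$S{\left(M \right)} = 1$
$\frac{142 \left(-106\right) + V{\left(140 - 209,240 \right)}}{-157225 + 35836} + S{\left(-7 \right)} = \frac{142 \left(-106\right) + \left(159964 + 406 \left(140 - 209\right)\right)}{-157225 + 35836} + 1 = \frac{-15052 + \left(159964 + 406 \left(140 - 209\right)\right)}{-121389} + 1 = \left(-15052 + \left(159964 + 406 \left(-69\right)\right)\right) \left(- \frac{1}{121389}\right) + 1 = \left(-15052 + \left(159964 - 28014\right)\right) \left(- \frac{1}{121389}\right) + 1 = \left(-15052 + 131950\right) \left(- \frac{1}{121389}\right) + 1 = 116898 \left(- \frac{1}{121389}\right) + 1 = - \frac{38966}{40463} + 1 = \frac{1497}{40463}$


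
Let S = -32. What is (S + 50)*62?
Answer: 1116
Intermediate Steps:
(S + 50)*62 = (-32 + 50)*62 = 18*62 = 1116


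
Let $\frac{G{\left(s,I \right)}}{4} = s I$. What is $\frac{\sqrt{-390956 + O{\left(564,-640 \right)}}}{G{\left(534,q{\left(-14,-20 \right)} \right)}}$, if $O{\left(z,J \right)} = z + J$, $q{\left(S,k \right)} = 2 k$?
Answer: $- \frac{i \sqrt{10862}}{14240} \approx - 0.0073189 i$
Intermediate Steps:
$G{\left(s,I \right)} = 4 I s$ ($G{\left(s,I \right)} = 4 s I = 4 I s$)
$O{\left(z,J \right)} = J + z$
$\frac{\sqrt{-390956 + O{\left(564,-640 \right)}}}{G{\left(534,q{\left(-14,-20 \right)} \right)}} = \frac{\sqrt{-390956 + \left(-640 + 564\right)}}{4 \cdot 2 \left(-20\right) 534} = \frac{\sqrt{-390956 - 76}}{4 \left(-40\right) 534} = \frac{\sqrt{-391032}}{-85440} = 6 i \sqrt{10862} \left(- \frac{1}{85440}\right) = - \frac{i \sqrt{10862}}{14240}$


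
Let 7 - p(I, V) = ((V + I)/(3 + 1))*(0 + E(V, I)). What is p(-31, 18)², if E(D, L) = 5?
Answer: 8649/16 ≈ 540.56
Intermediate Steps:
p(I, V) = 7 - 5*I/4 - 5*V/4 (p(I, V) = 7 - (V + I)/(3 + 1)*(0 + 5) = 7 - (I + V)/4*5 = 7 - (I + V)*(¼)*5 = 7 - (I/4 + V/4)*5 = 7 - (5*I/4 + 5*V/4) = 7 + (-5*I/4 - 5*V/4) = 7 - 5*I/4 - 5*V/4)
p(-31, 18)² = (7 - 5/4*(-31) - 5/4*18)² = (7 + 155/4 - 45/2)² = (93/4)² = 8649/16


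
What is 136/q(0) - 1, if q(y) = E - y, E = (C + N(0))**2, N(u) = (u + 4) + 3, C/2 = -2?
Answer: 127/9 ≈ 14.111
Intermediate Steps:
C = -4 (C = 2*(-2) = -4)
N(u) = 7 + u (N(u) = (4 + u) + 3 = 7 + u)
E = 9 (E = (-4 + (7 + 0))**2 = (-4 + 7)**2 = 3**2 = 9)
q(y) = 9 - y
136/q(0) - 1 = 136/(9 - 1*0) - 1 = 136/(9 + 0) - 1 = 136/9 - 1 = 127/9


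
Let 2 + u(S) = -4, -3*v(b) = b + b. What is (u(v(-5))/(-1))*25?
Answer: 150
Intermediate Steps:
v(b) = -2*b/3 (v(b) = -(b + b)/3 = -2*b/3)
u(S) = -6 (u(S) = -2 - 4 = -6)
(u(v(-5))/(-1))*25 = -6/(-1)*25 = -6*(-1)*25 = 6*25 = 150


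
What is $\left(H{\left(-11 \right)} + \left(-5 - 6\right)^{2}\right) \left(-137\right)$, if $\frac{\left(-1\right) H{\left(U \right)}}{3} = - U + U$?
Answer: $-16577$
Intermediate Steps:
$H{\left(U \right)} = 0$ ($H{\left(U \right)} = - 3 \left(- U + U\right) = \left(-3\right) 0 = 0$)
$\left(H{\left(-11 \right)} + \left(-5 - 6\right)^{2}\right) \left(-137\right) = \left(0 + \left(-5 - 6\right)^{2}\right) \left(-137\right) = \left(0 + \left(-11\right)^{2}\right) \left(-137\right) = \left(0 + 121\right) \left(-137\right) = 121 \left(-137\right) = -16577$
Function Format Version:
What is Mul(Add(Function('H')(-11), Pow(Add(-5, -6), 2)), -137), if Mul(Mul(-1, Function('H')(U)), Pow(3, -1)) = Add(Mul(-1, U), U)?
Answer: -16577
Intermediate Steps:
Function('H')(U) = 0 (Function('H')(U) = Mul(-3, Add(Mul(-1, U), U)) = Mul(-3, 0) = 0)
Mul(Add(Function('H')(-11), Pow(Add(-5, -6), 2)), -137) = Mul(Add(0, Pow(Add(-5, -6), 2)), -137) = Mul(Add(0, Pow(-11, 2)), -137) = Mul(Add(0, 121), -137) = Mul(121, -137) = -16577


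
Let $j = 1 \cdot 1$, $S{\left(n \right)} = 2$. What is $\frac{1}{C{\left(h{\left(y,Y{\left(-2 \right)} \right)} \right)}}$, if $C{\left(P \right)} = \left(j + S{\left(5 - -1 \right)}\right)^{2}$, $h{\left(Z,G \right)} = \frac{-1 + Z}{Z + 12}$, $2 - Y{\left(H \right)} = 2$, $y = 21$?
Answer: $\frac{1}{9} \approx 0.11111$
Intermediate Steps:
$Y{\left(H \right)} = 0$ ($Y{\left(H \right)} = 2 - 2 = 0$)
$j = 1$
$h{\left(Z,G \right)} = \frac{-1 + Z}{12 + Z}$
$C{\left(P \right)} = 9$ ($C{\left(P \right)} = \left(1 + 2\right)^{2} = 3^{2} = 9$)
$\frac{1}{C{\left(h{\left(y,Y{\left(-2 \right)} \right)} \right)}} = \frac{1}{9}$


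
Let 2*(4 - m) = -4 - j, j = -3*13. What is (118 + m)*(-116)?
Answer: -12122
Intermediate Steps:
j = -39
m = -27/2 (m = 4 - (-4 - 1*(-39))/2 = 4 - (-4 + 39)/2 = 4 - ½*35 = 4 - 35/2 = -27/2 ≈ -13.500)
(118 + m)*(-116) = (118 - 27/2)*(-116) = (209/2)*(-116) = -12122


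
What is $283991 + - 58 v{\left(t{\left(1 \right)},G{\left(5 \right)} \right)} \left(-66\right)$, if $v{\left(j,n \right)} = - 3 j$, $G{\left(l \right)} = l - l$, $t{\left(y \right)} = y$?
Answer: $272507$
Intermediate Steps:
$G{\left(l \right)} = 0$
$283991 + - 58 v{\left(t{\left(1 \right)},G{\left(5 \right)} \right)} \left(-66\right) = 283991 + - 58 \left(\left(-3\right) 1\right) \left(-66\right) = 283991 + \left(-58\right) \left(-3\right) \left(-66\right) = 283991 + 174 \left(-66\right) = 283991 - 11484 = 272507$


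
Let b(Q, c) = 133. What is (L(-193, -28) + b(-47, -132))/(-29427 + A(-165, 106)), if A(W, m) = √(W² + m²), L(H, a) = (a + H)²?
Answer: -720578949/432954934 - 24487*√38461/432954934 ≈ -1.6754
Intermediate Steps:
L(H, a) = (H + a)²
(L(-193, -28) + b(-47, -132))/(-29427 + A(-165, 106)) = ((-193 - 28)² + 133)/(-29427 + √((-165)² + 106²)) = ((-221)² + 133)/(-29427 + √(27225 + 11236)) = (48841 + 133)/(-29427 + √38461) = 48974/(-29427 + √38461)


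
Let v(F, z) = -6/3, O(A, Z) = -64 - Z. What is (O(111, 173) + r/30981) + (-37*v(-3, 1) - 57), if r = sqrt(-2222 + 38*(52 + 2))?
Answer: -220 + I*sqrt(170)/30981 ≈ -220.0 + 0.00042085*I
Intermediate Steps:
r = I*sqrt(170) (r = sqrt(-2222 + 38*54) = sqrt(-2222 + 2052) = sqrt(-170) = I*sqrt(170) ≈ 13.038*I)
v(F, z) = -2 (v(F, z) = -6*1/3 = -2)
(O(111, 173) + r/30981) + (-37*v(-3, 1) - 57) = ((-64 - 1*173) + (I*sqrt(170))/30981) + (-37*(-2) - 57) = ((-64 - 173) + (I*sqrt(170))*(1/30981)) + (74 - 57) = (-237 + I*sqrt(170)/30981) + 17 = -220 + I*sqrt(170)/30981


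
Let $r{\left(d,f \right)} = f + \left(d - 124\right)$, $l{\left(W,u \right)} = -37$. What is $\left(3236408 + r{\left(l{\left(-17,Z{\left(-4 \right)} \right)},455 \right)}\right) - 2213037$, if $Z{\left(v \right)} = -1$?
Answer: $1023665$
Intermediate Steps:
$r{\left(d,f \right)} = -124 + d + f$ ($r{\left(d,f \right)} = f + \left(-124 + d\right) = -124 + d + f$)
$\left(3236408 + r{\left(l{\left(-17,Z{\left(-4 \right)} \right)},455 \right)}\right) - 2213037 = \left(3236408 - -294\right) - 2213037 = \left(3236408 + 294\right) - 2213037 = 3236702 - 2213037 = 1023665$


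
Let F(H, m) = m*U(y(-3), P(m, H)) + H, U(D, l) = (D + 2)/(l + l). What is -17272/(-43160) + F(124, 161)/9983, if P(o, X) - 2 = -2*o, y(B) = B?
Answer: 568925035/1378772096 ≈ 0.41263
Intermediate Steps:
P(o, X) = 2 - 2*o
U(D, l) = (2 + D)/(2*l) (U(D, l) = (2 + D)/((2*l)) = (2 + D)*(1/(2*l)) = (2 + D)/(2*l))
F(H, m) = H - m/(2*(2 - 2*m)) (F(H, m) = m*((2 - 3)/(2*(2 - 2*m))) + H = m*((½)*(-1)/(2 - 2*m)) + H = m*(-1/(2*(2 - 2*m))) + H = -m/(2*(2 - 2*m)) + H = H - m/(2*(2 - 2*m)))
-17272/(-43160) + F(124, 161)/9983 = -17272/(-43160) + (((¼)*161 + 124*(-1 + 161))/(-1 + 161))/9983 = -17272*(-1/43160) + ((161/4 + 124*160)/160)*(1/9983) = 2159/5395 + ((161/4 + 19840)/160)*(1/9983) = 2159/5395 + ((1/160)*(79521/4))*(1/9983) = 2159/5395 + (79521/640)*(1/9983) = 2159/5395 + 79521/6389120 = 568925035/1378772096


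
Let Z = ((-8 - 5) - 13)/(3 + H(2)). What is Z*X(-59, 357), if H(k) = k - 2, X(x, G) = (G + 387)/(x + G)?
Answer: -3224/149 ≈ -21.638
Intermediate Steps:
X(x, G) = (387 + G)/(G + x)
H(k) = -2 + k
Z = -26/3 (Z = ((-8 - 5) - 13)/(3 + (-2 + 2)) = (-13 - 13)/(3 + 0) = -26/3 ≈ -8.6667)
Z*X(-59, 357) = -26*(387 + 357)/(3*(357 - 59)) = -26*744/(3*298) = -13*744/447 = -26/3*372/149 = -3224/149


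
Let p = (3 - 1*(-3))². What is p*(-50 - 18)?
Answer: -2448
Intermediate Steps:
p = 36 (p = (3 + 3)² = 6² = 36)
p*(-50 - 18) = 36*(-50 - 18) = 36*(-68) = -2448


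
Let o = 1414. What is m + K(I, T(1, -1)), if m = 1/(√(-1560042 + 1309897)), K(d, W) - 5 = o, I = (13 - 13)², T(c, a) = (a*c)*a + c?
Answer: 1419 - I*√5105/35735 ≈ 1419.0 - 0.0019994*I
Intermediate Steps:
T(c, a) = c + c*a² (T(c, a) = c*a² + c = c + c*a²)
I = 0 (I = 0² = 0)
K(d, W) = 1419 (K(d, W) = 5 + 1414 = 1419)
m = -I*√5105/35735 (m = 1/(√(-250145)) = 1/(7*I*√5105) = -I*√5105/35735 ≈ -0.0019994*I)
m + K(I, T(1, -1)) = -I*√5105/35735 + 1419 = 1419 - I*√5105/35735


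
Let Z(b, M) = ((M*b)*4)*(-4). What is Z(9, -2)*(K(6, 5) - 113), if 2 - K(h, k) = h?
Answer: -33696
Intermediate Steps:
K(h, k) = 2 - h
Z(b, M) = -16*M*b (Z(b, M) = (4*M*b)*(-4) = -16*M*b)
Z(9, -2)*(K(6, 5) - 113) = (-16*(-2)*9)*((2 - 1*6) - 113) = 288*((2 - 6) - 113) = 288*(-4 - 113) = 288*(-117) = -33696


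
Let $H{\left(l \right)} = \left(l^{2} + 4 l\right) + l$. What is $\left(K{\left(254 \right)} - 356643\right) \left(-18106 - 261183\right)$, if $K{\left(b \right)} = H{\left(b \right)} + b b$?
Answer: $63214551549$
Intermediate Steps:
$H{\left(l \right)} = l^{2} + 5 l$
$K{\left(b \right)} = b^{2} + b \left(5 + b\right)$ ($K{\left(b \right)} = b \left(5 + b\right) + b b = b \left(5 + b\right) + b^{2} = b^{2} + b \left(5 + b\right)$)
$\left(K{\left(254 \right)} - 356643\right) \left(-18106 - 261183\right) = \left(254 \left(5 + 2 \cdot 254\right) - 356643\right) \left(-18106 - 261183\right) = \left(254 \left(5 + 508\right) - 356643\right) \left(-279289\right) = \left(254 \cdot 513 - 356643\right) \left(-279289\right) = \left(130302 - 356643\right) \left(-279289\right) = \left(-226341\right) \left(-279289\right) = 63214551549$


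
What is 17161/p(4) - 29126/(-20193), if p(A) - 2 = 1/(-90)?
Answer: 31193100124/3614547 ≈ 8629.9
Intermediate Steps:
p(A) = 179/90 (p(A) = 2 + 1/(-90) = 2 - 1/90 = 179/90)
17161/p(4) - 29126/(-20193) = 17161/(179/90) - 29126/(-20193) = 17161*(90/179) - 29126*(-1/20193) = 1544490/179 + 29126/20193 = 31193100124/3614547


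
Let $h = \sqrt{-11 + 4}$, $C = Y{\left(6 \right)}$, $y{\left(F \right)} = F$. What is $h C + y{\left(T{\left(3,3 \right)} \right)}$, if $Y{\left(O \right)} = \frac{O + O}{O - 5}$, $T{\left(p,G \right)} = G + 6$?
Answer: $9 + 12 i \sqrt{7} \approx 9.0 + 31.749 i$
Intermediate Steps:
$T{\left(p,G \right)} = 6 + G$
$Y{\left(O \right)} = \frac{2 O}{-5 + O}$
$C = 12$ ($C = 2 \cdot 6 \frac{1}{-5 + 6} = 2 \cdot 6 \cdot 1^{-1} = 2 \cdot 6 \cdot 1 = 12$)
$h = i \sqrt{7}$ ($h = \sqrt{-7} = i \sqrt{7} \approx 2.6458 i$)
$h C + y{\left(T{\left(3,3 \right)} \right)} = i \sqrt{7} \cdot 12 + \left(6 + 3\right) = 12 i \sqrt{7} + 9 = 9 + 12 i \sqrt{7}$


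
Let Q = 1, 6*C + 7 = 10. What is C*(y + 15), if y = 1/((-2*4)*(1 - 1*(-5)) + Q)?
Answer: 352/47 ≈ 7.4894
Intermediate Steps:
C = ½ (C = -7/6 + (⅙)*10 = -7/6 + 5/3 = ½ ≈ 0.50000)
y = -1/47 (y = 1/((-2*4)*(1 - 1*(-5)) + 1) = 1/(-8*(1 + 5) + 1) = 1/(-8*6 + 1) = 1/(-48 + 1) = 1/(-47) = -1/47 ≈ -0.021277)
C*(y + 15) = (-1/47 + 15)/2 = (½)*(704/47) = 352/47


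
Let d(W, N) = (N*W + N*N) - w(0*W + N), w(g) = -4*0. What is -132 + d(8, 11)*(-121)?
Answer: -25421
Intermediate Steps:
w(g) = 0
d(W, N) = N² + N*W (d(W, N) = (N*W + N*N) - 1*0 = (N*W + N²) + 0 = (N² + N*W) + 0 = N² + N*W)
-132 + d(8, 11)*(-121) = -132 + (11*(11 + 8))*(-121) = -132 + (11*19)*(-121) = -132 + 209*(-121) = -132 - 25289 = -25421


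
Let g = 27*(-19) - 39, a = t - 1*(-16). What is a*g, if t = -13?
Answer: -1656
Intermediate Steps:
a = 3 (a = -13 - 1*(-16) = -13 + 16 = 3)
g = -552 (g = -513 - 39 = -552)
a*g = 3*(-552) = -1656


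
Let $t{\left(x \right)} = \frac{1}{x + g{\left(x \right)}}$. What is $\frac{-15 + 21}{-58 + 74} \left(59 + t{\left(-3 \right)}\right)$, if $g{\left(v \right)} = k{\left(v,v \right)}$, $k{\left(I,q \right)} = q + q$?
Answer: $\frac{265}{12} \approx 22.083$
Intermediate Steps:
$k{\left(I,q \right)} = 2 q$
$g{\left(v \right)} = 2 v$
$t{\left(x \right)} = \frac{1}{3 x}$ ($t{\left(x \right)} = \frac{1}{x + 2 x} = \frac{1}{3 x}$)
$\frac{-15 + 21}{-58 + 74} \left(59 + t{\left(-3 \right)}\right) = \frac{-15 + 21}{-58 + 74} \left(59 + \frac{1}{3 \left(-3\right)}\right) = \frac{6}{16} \left(59 + \frac{1}{3} \left(- \frac{1}{3}\right)\right) = 6 \cdot \frac{1}{16} \left(59 - \frac{1}{9}\right) = \frac{3}{8} \cdot \frac{530}{9} = \frac{265}{12}$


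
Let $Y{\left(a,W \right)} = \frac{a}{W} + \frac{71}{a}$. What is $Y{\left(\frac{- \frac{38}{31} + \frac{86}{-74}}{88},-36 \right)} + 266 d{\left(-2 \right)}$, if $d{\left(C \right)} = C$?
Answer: $- \frac{28774607767}{9139296} \approx -3148.4$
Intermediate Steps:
$Y{\left(a,W \right)} = \frac{71}{a} + \frac{a}{W}$
$Y{\left(\frac{- \frac{38}{31} + \frac{86}{-74}}{88},-36 \right)} + 266 d{\left(-2 \right)} = \left(\frac{71}{\left(- \frac{38}{31} + \frac{86}{-74}\right) \frac{1}{88}} + \frac{\left(- \frac{38}{31} + \frac{86}{-74}\right) \frac{1}{88}}{-36}\right) + 266 \left(-2\right) = \left(\frac{71}{\left(\left(-38\right) \frac{1}{31} + 86 \left(- \frac{1}{74}\right)\right) \frac{1}{88}} + \left(\left(-38\right) \frac{1}{31} + 86 \left(- \frac{1}{74}\right)\right) \frac{1}{88} \left(- \frac{1}{36}\right)\right) - 532 = \left(\frac{71}{\left(- \frac{38}{31} - \frac{43}{37}\right) \frac{1}{88}} + \left(- \frac{38}{31} - \frac{43}{37}\right) \frac{1}{88} \left(- \frac{1}{36}\right)\right) - 532 = \left(\frac{71}{\left(- \frac{2739}{1147}\right) \frac{1}{88}} + \left(- \frac{2739}{1147}\right) \frac{1}{88} \left(- \frac{1}{36}\right)\right) - 532 = \left(\frac{71}{- \frac{249}{9176}} - - \frac{83}{110112}\right) - 532 = \left(71 \left(- \frac{9176}{249}\right) + \frac{83}{110112}\right) - 532 = \left(- \frac{651496}{249} + \frac{83}{110112}\right) - 532 = - \frac{23912502295}{9139296} - 532 = - \frac{28774607767}{9139296}$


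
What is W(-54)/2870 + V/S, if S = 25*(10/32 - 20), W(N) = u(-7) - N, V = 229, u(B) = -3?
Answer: -288973/645750 ≈ -0.44750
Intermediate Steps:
W(N) = -3 - N
S = -7875/16 (S = 25*(10*(1/32) - 20) = 25*(5/16 - 20) = 25*(-315/16) = -7875/16 ≈ -492.19)
W(-54)/2870 + V/S = (-3 - 1*(-54))/2870 + 229/(-7875/16) = (-3 + 54)*(1/2870) + 229*(-16/7875) = 51*(1/2870) - 3664/7875 = 51/2870 - 3664/7875 = -288973/645750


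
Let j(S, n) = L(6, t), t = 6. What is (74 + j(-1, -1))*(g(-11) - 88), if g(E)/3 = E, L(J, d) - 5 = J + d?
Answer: -11011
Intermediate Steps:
L(J, d) = 5 + J + d (L(J, d) = 5 + (J + d) = 5 + J + d)
g(E) = 3*E
j(S, n) = 17 (j(S, n) = 5 + 6 + 6 = 17)
(74 + j(-1, -1))*(g(-11) - 88) = (74 + 17)*(3*(-11) - 88) = 91*(-33 - 88) = 91*(-121) = -11011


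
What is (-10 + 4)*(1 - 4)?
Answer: 18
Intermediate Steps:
(-10 + 4)*(1 - 4) = -6*(-3) = 18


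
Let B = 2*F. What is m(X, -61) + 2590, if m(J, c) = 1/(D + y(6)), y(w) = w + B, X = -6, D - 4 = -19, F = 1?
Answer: 18129/7 ≈ 2589.9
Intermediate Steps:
D = -15 (D = 4 - 19 = -15)
B = 2 (B = 2*1 = 2)
y(w) = 2 + w (y(w) = w + 2 = 2 + w)
m(J, c) = -⅐ (m(J, c) = 1/(-15 + (2 + 6)) = 1/(-15 + 8) = 1/(-7) = -⅐)
m(X, -61) + 2590 = -⅐ + 2590 = 18129/7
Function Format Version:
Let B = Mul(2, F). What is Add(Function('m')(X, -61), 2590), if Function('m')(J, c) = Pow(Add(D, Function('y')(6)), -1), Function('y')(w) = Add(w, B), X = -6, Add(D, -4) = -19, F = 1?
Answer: Rational(18129, 7) ≈ 2589.9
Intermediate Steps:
D = -15 (D = Add(4, -19) = -15)
B = 2 (B = Mul(2, 1) = 2)
Function('y')(w) = Add(2, w) (Function('y')(w) = Add(w, 2) = Add(2, w))
Function('m')(J, c) = Rational(-1, 7) (Function('m')(J, c) = Pow(Add(-15, Add(2, 6)), -1) = Pow(Add(-15, 8), -1) = Pow(-7, -1) = Rational(-1, 7))
Add(Function('m')(X, -61), 2590) = Add(Rational(-1, 7), 2590) = Rational(18129, 7)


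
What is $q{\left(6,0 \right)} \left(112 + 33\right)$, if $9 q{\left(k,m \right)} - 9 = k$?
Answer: $\frac{725}{3} \approx 241.67$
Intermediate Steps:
$q{\left(k,m \right)} = 1 + \frac{k}{9}$
$q{\left(6,0 \right)} \left(112 + 33\right) = \left(1 + \frac{1}{9} \cdot 6\right) \left(112 + 33\right) = \left(1 + \frac{2}{3}\right) 145 = \frac{5}{3} \cdot 145 = \frac{725}{3}$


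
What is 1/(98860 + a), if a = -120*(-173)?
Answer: 1/119620 ≈ 8.3598e-6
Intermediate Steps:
a = 20760
1/(98860 + a) = 1/(98860 + 20760) = 1/119620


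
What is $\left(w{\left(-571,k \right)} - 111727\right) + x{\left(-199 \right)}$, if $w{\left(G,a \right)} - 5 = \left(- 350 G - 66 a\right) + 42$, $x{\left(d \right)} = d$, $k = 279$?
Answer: $69557$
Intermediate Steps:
$w{\left(G,a \right)} = 47 - 350 G - 66 a$ ($w{\left(G,a \right)} = 5 - \left(-42 + 66 a + 350 G\right) = 47 - 350 G - 66 a$)
$\left(w{\left(-571,k \right)} - 111727\right) + x{\left(-199 \right)} = \left(\left(47 - -199850 - 18414\right) - 111727\right) - 199 = \left(\left(47 + 199850 - 18414\right) - 111727\right) - 199 = \left(181483 - 111727\right) - 199 = 69756 - 199 = 69557$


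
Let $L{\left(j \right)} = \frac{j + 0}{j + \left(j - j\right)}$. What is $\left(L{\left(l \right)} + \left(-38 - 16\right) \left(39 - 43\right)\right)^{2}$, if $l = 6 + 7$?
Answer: $47089$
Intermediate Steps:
$l = 13$
$L{\left(j \right)} = 1$ ($L{\left(j \right)} = \frac{j}{j + 0} = \frac{j}{j} = 1$)
$\left(L{\left(l \right)} + \left(-38 - 16\right) \left(39 - 43\right)\right)^{2} = \left(1 + \left(-38 - 16\right) \left(39 - 43\right)\right)^{2} = \left(1 - -216\right)^{2} = \left(1 + 216\right)^{2} = 217^{2} = 47089$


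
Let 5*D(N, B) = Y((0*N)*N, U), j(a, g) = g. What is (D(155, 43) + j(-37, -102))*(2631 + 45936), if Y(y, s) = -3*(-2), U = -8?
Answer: -24477768/5 ≈ -4.8956e+6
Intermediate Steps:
Y(y, s) = 6
D(N, B) = 6/5 (D(N, B) = (⅕)*6 = 6/5)
(D(155, 43) + j(-37, -102))*(2631 + 45936) = (6/5 - 102)*(2631 + 45936) = -504/5*48567 = -24477768/5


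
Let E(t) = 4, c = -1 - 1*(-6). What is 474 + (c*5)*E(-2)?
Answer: 574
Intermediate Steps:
c = 5 (c = -1 + 6 = 5)
474 + (c*5)*E(-2) = 474 + (5*5)*4 = 474 + 25*4 = 474 + 100 = 574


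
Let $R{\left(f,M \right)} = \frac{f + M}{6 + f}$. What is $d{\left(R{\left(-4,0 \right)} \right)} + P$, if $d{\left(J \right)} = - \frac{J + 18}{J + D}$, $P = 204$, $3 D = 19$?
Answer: $\frac{2604}{13} \approx 200.31$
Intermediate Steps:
$R{\left(f,M \right)} = \frac{M + f}{6 + f}$
$D = \frac{19}{3}$ ($D = \frac{1}{3} \cdot 19 = \frac{19}{3} \approx 6.3333$)
$d{\left(J \right)} = - \frac{18 + J}{\frac{19}{3} + J}$ ($d{\left(J \right)} = - \frac{J + 18}{J + \frac{19}{3}} = - \frac{18 + J}{\frac{19}{3} + J}$)
$d{\left(R{\left(-4,0 \right)} \right)} + P = \frac{3 \left(-18 - \frac{0 - 4}{6 - 4}\right)}{19 + 3 \frac{0 - 4}{6 - 4}} + 204 = \frac{3 \left(-18 - \frac{1}{2} \left(-4\right)\right)}{19 + 3 \cdot \frac{1}{2} \left(-4\right)} + 204 = \frac{3 \left(-18 - -2\right)}{19 + 3 \left(-2\right)} + 204 = \frac{3 \left(-18 + 2\right)}{19 - 6} + 204 = 3 \cdot \frac{1}{13} \left(-16\right) + 204 = - \frac{48}{13} + 204 = \frac{2604}{13}$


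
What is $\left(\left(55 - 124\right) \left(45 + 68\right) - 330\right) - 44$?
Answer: $-8171$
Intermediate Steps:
$\left(\left(55 - 124\right) \left(45 + 68\right) - 330\right) - 44 = \left(\left(-69\right) 113 - 330\right) - 44 = \left(-7797 - 330\right) - 44 = -8127 - 44 = -8171$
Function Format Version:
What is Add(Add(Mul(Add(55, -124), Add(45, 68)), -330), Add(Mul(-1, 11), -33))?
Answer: -8171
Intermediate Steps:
Add(Add(Mul(Add(55, -124), Add(45, 68)), -330), Add(Mul(-1, 11), -33)) = Add(Add(Mul(-69, 113), -330), Add(-11, -33)) = Add(Add(-7797, -330), -44) = Add(-8127, -44) = -8171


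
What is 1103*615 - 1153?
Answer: 677192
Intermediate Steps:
1103*615 - 1153 = 678345 - 1153 = 677192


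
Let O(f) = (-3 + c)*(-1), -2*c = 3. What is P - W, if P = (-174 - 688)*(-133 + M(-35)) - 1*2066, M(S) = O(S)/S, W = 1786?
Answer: 3881669/35 ≈ 1.1090e+5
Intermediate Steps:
c = -3/2 (c = -½*3 = -3/2 ≈ -1.5000)
O(f) = 9/2 (O(f) = (-3 - 3/2)*(-1) = -9/2*(-1) = 9/2)
M(S) = 9/(2*S)
P = 3944179/35 (P = (-174 - 688)*(-133 + (9/2)/(-35)) - 1*2066 = -862*(-133 + (9/2)*(-1/35)) - 2066 = -862*(-133 - 9/70) - 2066 = -862*(-9319/70) - 2066 = 4016489/35 - 2066 = 3944179/35 ≈ 1.1269e+5)
P - W = 3944179/35 - 1*1786 = 3944179/35 - 1786 = 3881669/35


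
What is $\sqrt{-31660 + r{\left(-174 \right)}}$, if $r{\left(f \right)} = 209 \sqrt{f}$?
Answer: $\sqrt{-31660 + 209 i \sqrt{174}} \approx 7.7397 + 178.1 i$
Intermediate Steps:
$\sqrt{-31660 + r{\left(-174 \right)}} = \sqrt{-31660 + 209 \sqrt{-174}} = \sqrt{-31660 + 209 i \sqrt{174}}$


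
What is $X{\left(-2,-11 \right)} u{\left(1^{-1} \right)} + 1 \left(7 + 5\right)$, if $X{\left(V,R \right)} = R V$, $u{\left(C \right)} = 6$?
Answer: $144$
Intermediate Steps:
$X{\left(-2,-11 \right)} u{\left(1^{-1} \right)} + 1 \left(7 + 5\right) = \left(-11\right) \left(-2\right) 6 + 1 \left(7 + 5\right) = 22 \cdot 6 + 1 \cdot 12 = 132 + 12 = 144$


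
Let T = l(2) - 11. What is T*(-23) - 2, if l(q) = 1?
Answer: 228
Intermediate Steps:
T = -10 (T = 1 - 11 = -10)
T*(-23) - 2 = -10*(-23) - 2 = 230 - 2 = 228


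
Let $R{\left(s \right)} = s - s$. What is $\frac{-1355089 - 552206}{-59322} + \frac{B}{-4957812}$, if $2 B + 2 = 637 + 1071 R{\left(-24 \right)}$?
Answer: $\frac{3151997067935}{98035774488} \approx 32.151$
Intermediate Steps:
$R{\left(s \right)} = 0$
$B = \frac{635}{2}$ ($B = -1 + \frac{637 + 1071 \cdot 0}{2} = -1 + \frac{637 + 0}{2} = -1 + \frac{1}{2} \cdot 637 = -1 + \frac{637}{2} = \frac{635}{2} \approx 317.5$)
$\frac{-1355089 - 552206}{-59322} + \frac{B}{-4957812} = \frac{-1355089 - 552206}{-59322} + \frac{635}{2 \left(-4957812\right)} = \left(-1907295\right) \left(- \frac{1}{59322}\right) + \frac{635}{2} \left(- \frac{1}{4957812}\right) = \frac{635765}{19774} - \frac{635}{9915624} = \frac{3151997067935}{98035774488}$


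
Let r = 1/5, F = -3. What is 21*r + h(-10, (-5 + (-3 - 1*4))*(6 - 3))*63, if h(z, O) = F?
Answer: -924/5 ≈ -184.80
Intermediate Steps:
h(z, O) = -3
r = ⅕ ≈ 0.20000
21*r + h(-10, (-5 + (-3 - 1*4))*(6 - 3))*63 = 21*(⅕) - 3*63 = 21/5 - 189 = -924/5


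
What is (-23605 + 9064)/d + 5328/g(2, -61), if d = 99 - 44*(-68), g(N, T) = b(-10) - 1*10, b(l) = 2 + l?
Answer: -929477/3091 ≈ -300.70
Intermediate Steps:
g(N, T) = -18 (g(N, T) = (2 - 10) - 1*10 = -8 - 10 = -18)
d = 3091 (d = 99 + 2992 = 3091)
(-23605 + 9064)/d + 5328/g(2, -61) = (-23605 + 9064)/3091 + 5328/(-18) = -14541*1/3091 + 5328*(-1/18) = -14541/3091 - 296 = -929477/3091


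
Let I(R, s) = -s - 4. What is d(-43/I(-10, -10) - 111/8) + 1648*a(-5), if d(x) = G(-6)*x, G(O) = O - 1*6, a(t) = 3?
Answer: 10393/2 ≈ 5196.5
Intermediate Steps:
I(R, s) = -4 - s
G(O) = -6 + O (G(O) = O - 6 = -6 + O)
d(x) = -12*x (d(x) = (-6 - 6)*x = -12*x)
d(-43/I(-10, -10) - 111/8) + 1648*a(-5) = -12*(-43/(-4 - 1*(-10)) - 111/8) + 1648*3 = -12*(-43/(-4 + 10) - 111*⅛) + 4944 = -12*(-43/6 - 111/8) + 4944 = -12*(-505/24) + 4944 = 505/2 + 4944 = 10393/2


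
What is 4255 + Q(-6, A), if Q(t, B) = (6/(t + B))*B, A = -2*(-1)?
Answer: 4252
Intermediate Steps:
A = 2
Q(t, B) = 6*B/(B + t) (Q(t, B) = (6/(B + t))*B = 6*B/(B + t))
4255 + Q(-6, A) = 4255 + 6*2/(2 - 6) = 4255 + 6*2/(-4) = 4255 + 6*2*(-¼) = 4255 - 3 = 4252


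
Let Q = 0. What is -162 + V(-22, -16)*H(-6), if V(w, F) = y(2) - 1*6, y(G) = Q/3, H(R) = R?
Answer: -126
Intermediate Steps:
y(G) = 0 (y(G) = 0/3 = 0*(⅓) = 0)
V(w, F) = -6 (V(w, F) = 0 - 1*6 = 0 - 6 = -6)
-162 + V(-22, -16)*H(-6) = -162 - 6*(-6) = -162 + 36 = -126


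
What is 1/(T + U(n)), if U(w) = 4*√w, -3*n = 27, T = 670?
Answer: 335/224522 - 3*I/112261 ≈ 0.0014921 - 2.6723e-5*I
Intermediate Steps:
n = -9 (n = -⅓*27 = -9)
1/(T + U(n)) = 1/(670 + 4*√(-9)) = 1/(670 + 4*(3*I)) = 1/(670 + 12*I) = (670 - 12*I)/449044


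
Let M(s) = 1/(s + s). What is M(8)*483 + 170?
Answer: 3203/16 ≈ 200.19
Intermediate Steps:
M(s) = 1/(2*s)
M(8)*483 + 170 = ((1/2)/8)*483 + 170 = ((1/2)*(1/8))*483 + 170 = (1/16)*483 + 170 = 483/16 + 170 = 3203/16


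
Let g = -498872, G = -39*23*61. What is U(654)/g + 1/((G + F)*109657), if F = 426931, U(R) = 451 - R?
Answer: 4142811115133/10180947498482728 ≈ 0.00040692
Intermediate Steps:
G = -54717 (G = -897*61 = -54717)
U(654)/g + 1/((G + F)*109657) = (451 - 1*654)/(-498872) + 1/((-54717 + 426931)*109657) = (451 - 654)*(-1/498872) + (1/109657)/372214 = -203*(-1/498872) + (1/372214)*(1/109657) = 203/498872 + 1/40815870598 = 4142811115133/10180947498482728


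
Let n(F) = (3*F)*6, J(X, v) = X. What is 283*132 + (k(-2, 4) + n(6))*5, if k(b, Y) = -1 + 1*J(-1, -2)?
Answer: 37886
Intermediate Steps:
k(b, Y) = -2 (k(b, Y) = -1 + 1*(-1) = -1 - 1 = -2)
n(F) = 18*F
283*132 + (k(-2, 4) + n(6))*5 = 283*132 + (-2 + 18*6)*5 = 37356 + (-2 + 108)*5 = 37356 + 106*5 = 37356 + 530 = 37886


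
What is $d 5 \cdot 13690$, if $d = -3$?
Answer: $-205350$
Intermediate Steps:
$d 5 \cdot 13690 = \left(-3\right) 5 \cdot 13690 = \left(-15\right) 13690 = -205350$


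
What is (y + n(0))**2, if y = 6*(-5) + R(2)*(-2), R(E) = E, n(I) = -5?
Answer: 1521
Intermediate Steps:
y = -34 (y = 6*(-5) + 2*(-2) = -30 - 4 = -34)
(y + n(0))**2 = (-34 - 5)**2 = (-39)**2 = 1521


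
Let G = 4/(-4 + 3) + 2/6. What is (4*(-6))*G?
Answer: 88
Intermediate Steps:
G = -11/3 (G = 4/(-1) + 2*(⅙) = 4*(-1) + ⅓ = -4 + ⅓ = -11/3 ≈ -3.6667)
(4*(-6))*G = (4*(-6))*(-11/3) = -24*(-11/3) = 88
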